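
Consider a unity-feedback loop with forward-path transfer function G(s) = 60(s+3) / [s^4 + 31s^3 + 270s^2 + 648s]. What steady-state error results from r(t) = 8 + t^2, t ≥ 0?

infinity

The denominator has no term below 648s — 1 pole at s=0, type 1. Treating each term separately:
  • 8: tracked with zero error.
  • t^2: a type-1 system cannot track it, e_ss → ∞.
The unbounded component dominates.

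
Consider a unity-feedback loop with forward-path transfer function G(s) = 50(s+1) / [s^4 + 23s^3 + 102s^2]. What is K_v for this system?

infinity

K_v = lim_{s→0} s·G(s); with 2 poles at the origin the limit diverges, so K_v = ∞.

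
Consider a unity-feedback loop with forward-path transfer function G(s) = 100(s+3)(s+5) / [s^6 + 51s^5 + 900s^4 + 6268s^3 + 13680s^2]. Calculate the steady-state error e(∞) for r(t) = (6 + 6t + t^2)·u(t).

Factoring s^2 from the denominator leaves a polynomial with constant term 13680, so the system is type 2. Taking each input component in turn:
  • 6: tracked with zero error.
  • 6t: tracked with zero error.
  • t^2: e_ss = 2/K_a with K_a=25/228 → 18.24.
Total e_ss = 18.24.

18.24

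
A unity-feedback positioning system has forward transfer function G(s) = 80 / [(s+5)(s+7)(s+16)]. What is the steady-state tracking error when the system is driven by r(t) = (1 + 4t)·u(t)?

The open loop has no poles at the origin → type 0 system. Treating each term separately:
  • 1: e_ss = 1/(1+K_p) with K_p=1/7 → 0.875.
  • 4t: a type-0 system cannot track it, e_ss → ∞.
The unbounded component dominates.

infinity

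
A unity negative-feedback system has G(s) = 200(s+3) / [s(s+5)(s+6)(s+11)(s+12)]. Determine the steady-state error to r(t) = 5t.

33

The open loop has one pole at the origin → type 1 system.
K_v = lim_{s→0} s·G(s) = 200·3 / (5·6·11·12) = 5/33.
e_ss = 5/K_v = 5/(5/33) = 33.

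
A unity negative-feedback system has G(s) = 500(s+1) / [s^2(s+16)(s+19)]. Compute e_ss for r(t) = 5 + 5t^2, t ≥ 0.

6.08

System type = 2 (two poles at s=0). Taking each input component in turn:
  • 5: tracked with zero error.
  • 5t^2: e_ss = 10/K_a with K_a=125/76 → 6.08.
Total e_ss = 6.08.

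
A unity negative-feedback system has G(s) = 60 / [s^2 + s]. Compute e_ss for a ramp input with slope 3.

0.05

Lowest-order denominator term is s, so the open loop has 1 pole at the origin → type 1 system.
K_v = lim_{s→0} s·G(s) = 60 / 1 = 60.
e_ss = 3/K_v = 3/60 = 0.05.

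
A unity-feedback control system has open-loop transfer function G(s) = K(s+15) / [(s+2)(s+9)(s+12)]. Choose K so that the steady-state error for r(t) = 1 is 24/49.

15

System type = 0 (no poles at s=0).
K_p = lim_{s→0} G(s) = K·15 / (2·9·12) = (5/72)·K.
e_ss = 1/(1 + K_p) = 24/49 ⇒ 1 + (5/72)·K = 49/24 ⇒ K = 15.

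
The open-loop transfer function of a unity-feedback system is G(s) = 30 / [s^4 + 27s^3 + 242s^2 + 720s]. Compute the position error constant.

K_p = lim_{s→0} G(s); with 1 pole at the origin the limit diverges, so K_p = ∞.

infinity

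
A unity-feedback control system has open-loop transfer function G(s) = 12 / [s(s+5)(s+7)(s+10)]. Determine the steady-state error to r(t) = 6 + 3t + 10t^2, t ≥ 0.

infinity

System type = 1 (one pole at s=0). Taking each input component in turn:
  • 6: tracked with zero error.
  • 3t: e_ss = 3/K_v with K_v=6/175 → 87.5.
  • 10t^2: a type-1 system cannot track it, e_ss → ∞.
The unbounded component dominates.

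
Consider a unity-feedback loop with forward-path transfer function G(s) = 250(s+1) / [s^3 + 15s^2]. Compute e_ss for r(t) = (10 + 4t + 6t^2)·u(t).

Factoring s^2 from the denominator leaves a polynomial with constant term 15, so the system is type 2. Taking each input component in turn:
  • 10: tracked with zero error.
  • 4t: tracked with zero error.
  • 6t^2: e_ss = 12/K_a with K_a=50/3 → 0.72.
Total e_ss = 0.72.

0.72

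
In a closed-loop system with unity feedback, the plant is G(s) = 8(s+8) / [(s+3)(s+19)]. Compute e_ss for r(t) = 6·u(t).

No free integrators in G(s): this is a type 0 system.
K_p = lim_{s→0} G(s) = 8·8 / (3·19) = 64/57.
e_ss = 6/(1 + K_p) = 6/(121/57) = 342/121.

342/121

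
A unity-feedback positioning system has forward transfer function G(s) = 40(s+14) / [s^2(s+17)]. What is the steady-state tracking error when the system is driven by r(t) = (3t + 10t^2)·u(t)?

G(s) has two factors of s in the denominator, so the system is type 2. By superposition:
  • 3t: tracked with zero error.
  • 10t^2: e_ss = 20/K_a with K_a=560/17 → 17/28.
Total e_ss = 17/28.

17/28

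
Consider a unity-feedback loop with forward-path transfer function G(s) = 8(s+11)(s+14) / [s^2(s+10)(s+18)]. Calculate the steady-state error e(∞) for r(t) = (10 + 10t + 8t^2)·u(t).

180/77

Two free integrators in G(s): this is a type 2 system. Treating each term separately:
  • 10: tracked with zero error.
  • 10t: tracked with zero error.
  • 8t^2: e_ss = 16/K_a with K_a=308/45 → 180/77.
Total e_ss = 180/77.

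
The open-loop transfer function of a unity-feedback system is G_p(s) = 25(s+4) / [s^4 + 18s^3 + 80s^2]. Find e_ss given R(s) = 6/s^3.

The denominator has no term below 80s^2 — 2 poles at s=0, type 2.
K_a = lim_{s→0} s^2·G_p(s) = 25·4 / 80 = 1.25.
r(t) = 3t^2 gives R(s) = 6/s^3.
e_ss = 6/K_a = 6/1.25 = 4.8.

4.8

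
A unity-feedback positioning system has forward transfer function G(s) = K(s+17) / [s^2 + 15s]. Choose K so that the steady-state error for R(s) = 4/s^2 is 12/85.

25

The denominator has no term below 15s — 1 pole at s=0, type 1.
K_v = lim_{s→0} s·G(s) = K·17 / 15 = (17/15)·K.
e_ss = 4/K_v = 12/85 ⇒ K_v = 85/3 ⇒ K = (85/3)/(17/15) = 25.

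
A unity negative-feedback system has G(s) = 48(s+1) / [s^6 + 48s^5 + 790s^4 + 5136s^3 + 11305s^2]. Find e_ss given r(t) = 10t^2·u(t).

Factoring s^2 from the denominator leaves a polynomial with constant term 11305, so the system is type 2.
K_a = lim_{s→0} s^2·G(s) = 48·1 / 11305 = 48/11305.
r(t) = 10t^2 gives R(s) = 20/s^3.
e_ss = 20/K_a = 20/(48/11305) = 56525/12.

56525/12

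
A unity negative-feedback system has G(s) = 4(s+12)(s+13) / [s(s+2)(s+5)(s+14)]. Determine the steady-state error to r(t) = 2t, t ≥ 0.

The open loop has one pole at the origin → type 1 system.
K_v = lim_{s→0} s·G(s) = 4·12·13 / (2·5·14) = 156/35.
e_ss = 2/K_v = 2/(156/35) = 35/78.

35/78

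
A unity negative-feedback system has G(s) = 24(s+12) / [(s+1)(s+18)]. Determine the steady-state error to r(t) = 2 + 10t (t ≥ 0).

infinity

G(s) has no factors of s in the denominator, so the system is type 0. Treating each term separately:
  • 2: e_ss = 2/(1+K_p) with K_p=16 → 2/17.
  • 10t: a type-0 system cannot track it, e_ss → ∞.
The unbounded component dominates.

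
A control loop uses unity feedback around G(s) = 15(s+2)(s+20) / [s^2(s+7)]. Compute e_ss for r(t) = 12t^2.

Two free integrators in G(s): this is a type 2 system.
K_a = lim_{s→0} s^2·G(s) = 15·2·20 / (7) = 600/7.
r(t) = 12t^2 gives R(s) = 24/s^3.
e_ss = 24/K_a = 24/(600/7) = 0.28.

0.28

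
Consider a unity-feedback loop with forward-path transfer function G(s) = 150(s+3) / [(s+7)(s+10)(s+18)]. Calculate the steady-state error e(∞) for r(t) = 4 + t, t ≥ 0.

System type = 0 (no poles at s=0). By superposition:
  • 4: e_ss = 4/(1+K_p) with K_p=5/14 → 56/19.
  • t: a type-0 system cannot track it, e_ss → ∞.
The unbounded component dominates.

infinity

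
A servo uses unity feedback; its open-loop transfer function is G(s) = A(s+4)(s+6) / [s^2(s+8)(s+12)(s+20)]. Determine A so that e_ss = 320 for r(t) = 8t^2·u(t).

The open loop has two poles at the origin → type 2 system.
K_a = lim_{s→0} s^2·G(s) = A·4·6 / (8·12·20) = 0.0125·A.
e_ss = 16/K_a = 320 ⇒ K_a = 0.05 ⇒ A = 0.05/0.0125 = 4.

4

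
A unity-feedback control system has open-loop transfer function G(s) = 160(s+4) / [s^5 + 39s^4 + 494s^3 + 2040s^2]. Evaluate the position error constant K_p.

K_p = lim_{s→0} G(s); with 2 poles at the origin the limit diverges, so K_p = ∞.

infinity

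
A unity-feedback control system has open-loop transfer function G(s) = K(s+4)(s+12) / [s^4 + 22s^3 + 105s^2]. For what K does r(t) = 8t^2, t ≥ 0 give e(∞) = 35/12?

Lowest-order denominator term is 105s^2, so the open loop has 2 poles at the origin → type 2 system.
K_a = lim_{s→0} s^2·G(s) = K·4·12 / 105 = (16/35)·K.
e_ss = 16/K_a = 35/12 ⇒ K_a = 192/35 ⇒ K = (192/35)/(16/35) = 12.

12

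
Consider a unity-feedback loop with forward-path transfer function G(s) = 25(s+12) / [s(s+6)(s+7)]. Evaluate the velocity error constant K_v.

The open loop has one pole at the origin → type 1 system.
K_v = lim_{s→0} s·G(s) = 25·12 / (6·7) = 50/7.

50/7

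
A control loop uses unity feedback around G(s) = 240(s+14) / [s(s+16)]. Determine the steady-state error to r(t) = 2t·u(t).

1/105

G(s) has one factor of s in the denominator, so the system is type 1.
K_v = lim_{s→0} s·G(s) = 240·14 / (16) = 210.
e_ss = 2/K_v = 2/210 = 1/105.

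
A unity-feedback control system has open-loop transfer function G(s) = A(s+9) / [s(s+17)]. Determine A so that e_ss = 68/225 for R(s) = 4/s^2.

25

System type = 1 (one pole at s=0).
K_v = lim_{s→0} s·G(s) = A·9 / (17) = (9/17)·A.
e_ss = 4/K_v = 68/225 ⇒ K_v = 225/17 ⇒ A = (225/17)/(9/17) = 25.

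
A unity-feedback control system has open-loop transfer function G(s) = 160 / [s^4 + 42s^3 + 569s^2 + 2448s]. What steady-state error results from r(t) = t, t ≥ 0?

Lowest-order denominator term is 2448s, so the open loop has 1 pole at the origin → type 1 system.
K_v = lim_{s→0} s·G(s) = 160 / 2448 = 10/153.
e_ss = 1/K_v = 1/(10/153) = 15.3.

15.3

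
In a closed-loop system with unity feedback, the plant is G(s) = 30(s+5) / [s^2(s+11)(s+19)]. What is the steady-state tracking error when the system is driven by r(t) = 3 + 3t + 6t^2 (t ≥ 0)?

16.72

The open loop has two poles at the origin → type 2 system. By superposition:
  • 3: tracked with zero error.
  • 3t: tracked with zero error.
  • 6t^2: e_ss = 12/K_a with K_a=150/209 → 16.72.
Total e_ss = 16.72.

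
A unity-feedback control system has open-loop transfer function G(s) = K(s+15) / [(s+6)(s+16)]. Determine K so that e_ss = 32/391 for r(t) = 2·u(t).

150

System type = 0 (no poles at s=0).
K_p = lim_{s→0} G(s) = K·15 / (6·16) = (5/32)·K.
e_ss = 2/(1 + K_p) = 32/391 ⇒ 1 + (5/32)·K = 24.4375 ⇒ K = 150.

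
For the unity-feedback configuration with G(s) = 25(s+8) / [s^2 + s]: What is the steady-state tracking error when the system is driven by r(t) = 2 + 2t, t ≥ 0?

The denominator has no term below s — 1 pole at s=0, type 1. Treating each term separately:
  • 2: tracked with zero error.
  • 2t: e_ss = 2/K_v with K_v=200 → 0.01.
Total e_ss = 0.01.

0.01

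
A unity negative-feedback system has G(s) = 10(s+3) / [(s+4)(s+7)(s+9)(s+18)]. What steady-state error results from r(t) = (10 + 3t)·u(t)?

infinity

No free integrators in G(s): this is a type 0 system. Taking each input component in turn:
  • 10: e_ss = 10/(1+K_p) with K_p=5/756 → 7560/761.
  • 3t: a type-0 system cannot track it, e_ss → ∞.
The unbounded component dominates.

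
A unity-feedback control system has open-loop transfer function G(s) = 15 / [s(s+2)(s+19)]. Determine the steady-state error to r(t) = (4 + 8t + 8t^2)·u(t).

System type = 1 (one pole at s=0). By superposition:
  • 4: tracked with zero error.
  • 8t: e_ss = 8/K_v with K_v=15/38 → 304/15.
  • 8t^2: a type-1 system cannot track it, e_ss → ∞.
The unbounded component dominates.

infinity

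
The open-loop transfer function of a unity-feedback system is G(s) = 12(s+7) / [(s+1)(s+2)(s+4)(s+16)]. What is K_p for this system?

No free integrators in G(s): this is a type 0 system.
K_p = lim_{s→0} G(s) = 12·7 / (1·2·4·16) = 21/32.

21/32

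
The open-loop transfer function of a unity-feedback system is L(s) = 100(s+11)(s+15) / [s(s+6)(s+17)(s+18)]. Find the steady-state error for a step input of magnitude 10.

0

One free integrator in L(s): this is a type 1 system.
K_p = ∞ for a type-1 system; e_ss to a step is zero.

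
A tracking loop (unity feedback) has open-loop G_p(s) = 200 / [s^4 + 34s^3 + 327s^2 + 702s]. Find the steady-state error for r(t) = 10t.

Lowest-order denominator term is 702s, so the open loop has 1 pole at the origin → type 1 system.
K_v = lim_{s→0} s·G_p(s) = 200 / 702 = 100/351.
e_ss = 10/K_v = 10/(100/351) = 35.1.

35.1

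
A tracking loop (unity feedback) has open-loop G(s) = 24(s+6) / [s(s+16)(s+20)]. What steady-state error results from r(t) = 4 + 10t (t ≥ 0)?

G(s) has one factor of s in the denominator, so the system is type 1. Treating each term separately:
  • 4: tracked with zero error.
  • 10t: e_ss = 10/K_v with K_v=0.45 → 200/9.
Total e_ss = 200/9.

200/9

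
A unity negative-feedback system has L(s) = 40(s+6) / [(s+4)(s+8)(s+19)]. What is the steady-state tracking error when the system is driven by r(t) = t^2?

System type = 0 (no poles at s=0).
For a type-0 system K_a = 0, so e_ss to a parabolic input is unbounded.

infinity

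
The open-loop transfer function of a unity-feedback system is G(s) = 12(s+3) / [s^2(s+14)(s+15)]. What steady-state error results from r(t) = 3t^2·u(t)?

System type = 2 (two poles at s=0).
K_a = lim_{s→0} s^2·G(s) = 12·3 / (14·15) = 6/35.
r(t) = 3t^2 gives R(s) = 6/s^3.
e_ss = 6/K_a = 6/(6/35) = 35.

35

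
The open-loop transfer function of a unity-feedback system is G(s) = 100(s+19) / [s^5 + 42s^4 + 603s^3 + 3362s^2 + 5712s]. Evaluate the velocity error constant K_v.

Lowest-order denominator term is 5712s, so the open loop has 1 pole at the origin → type 1 system.
K_v = lim_{s→0} s·G(s) = 100·19 / 5712 = 475/1428.

475/1428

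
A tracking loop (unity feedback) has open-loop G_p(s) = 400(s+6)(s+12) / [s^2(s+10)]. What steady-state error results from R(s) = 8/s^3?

1/360

Two free integrators in G_p(s): this is a type 2 system.
K_a = lim_{s→0} s^2·G_p(s) = 400·6·12 / (10) = 2880.
r(t) = 4t^2 gives R(s) = 8/s^3.
e_ss = 8/K_a = 8/2880 = 1/360.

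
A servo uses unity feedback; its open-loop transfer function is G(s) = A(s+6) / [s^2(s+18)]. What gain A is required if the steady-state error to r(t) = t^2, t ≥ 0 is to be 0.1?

60

The open loop has two poles at the origin → type 2 system.
K_a = lim_{s→0} s^2·G(s) = A·6 / (18) = (1/3)·A.
e_ss = 2/K_a = 0.1 ⇒ K_a = 20 ⇒ A = 20/(1/3) = 60.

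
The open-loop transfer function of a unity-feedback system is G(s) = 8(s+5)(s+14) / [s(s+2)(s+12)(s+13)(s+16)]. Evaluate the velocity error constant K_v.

The open loop has one pole at the origin → type 1 system.
K_v = lim_{s→0} s·G(s) = 8·5·14 / (2·12·13·16) = 35/312.

35/312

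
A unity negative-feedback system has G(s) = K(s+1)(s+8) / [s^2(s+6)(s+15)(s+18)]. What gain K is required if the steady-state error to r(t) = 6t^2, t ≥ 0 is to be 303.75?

The open loop has two poles at the origin → type 2 system.
K_a = lim_{s→0} s^2·G(s) = K·1·8 / (6·15·18) = (2/405)·K.
e_ss = 12/K_a = 303.75 ⇒ K_a = 16/405 ⇒ K = (16/405)/(2/405) = 8.

8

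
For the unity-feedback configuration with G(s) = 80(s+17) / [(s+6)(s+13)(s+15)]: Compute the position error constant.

No free integrators in G(s): this is a type 0 system.
K_p = lim_{s→0} G(s) = 80·17 / (6·13·15) = 136/117.

136/117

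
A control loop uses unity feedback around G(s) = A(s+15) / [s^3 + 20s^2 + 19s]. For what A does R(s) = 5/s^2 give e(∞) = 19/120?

Factoring s from the denominator leaves a polynomial with constant term 19, so the system is type 1.
K_v = lim_{s→0} s·G(s) = A·15 / 19 = (15/19)·A.
e_ss = 5/K_v = 19/120 ⇒ K_v = 600/19 ⇒ A = (600/19)/(15/19) = 40.

40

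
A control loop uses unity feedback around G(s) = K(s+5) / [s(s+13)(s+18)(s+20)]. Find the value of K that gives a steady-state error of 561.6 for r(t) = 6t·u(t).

10

One free integrator in G(s): this is a type 1 system.
K_v = lim_{s→0} s·G(s) = K·5 / (13·18·20) = (1/936)·K.
e_ss = 6/K_v = 561.6 ⇒ K_v = 5/468 ⇒ K = (5/468)/(1/936) = 10.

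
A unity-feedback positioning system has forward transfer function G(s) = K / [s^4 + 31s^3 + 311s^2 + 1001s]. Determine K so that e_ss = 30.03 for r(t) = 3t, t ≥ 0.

100

Lowest-order denominator term is 1001s, so the open loop has 1 pole at the origin → type 1 system.
K_v = lim_{s→0} s·G(s) = K / 1001 = (1/1001)·K.
e_ss = 3/K_v = 30.03 ⇒ K_v = 100/1001 ⇒ K = (100/1001)/(1/1001) = 100.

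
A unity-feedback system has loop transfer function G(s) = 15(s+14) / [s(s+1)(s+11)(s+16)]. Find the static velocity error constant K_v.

System type = 1 (one pole at s=0).
K_v = lim_{s→0} s·G(s) = 15·14 / (1·11·16) = 105/88.

105/88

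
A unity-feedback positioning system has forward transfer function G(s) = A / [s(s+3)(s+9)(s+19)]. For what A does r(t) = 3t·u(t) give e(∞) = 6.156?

System type = 1 (one pole at s=0).
K_v = lim_{s→0} s·G(s) = A / (3·9·19) = (1/513)·A.
e_ss = 3/K_v = 6.156 ⇒ K_v = 250/513 ⇒ A = (250/513)/(1/513) = 250.

250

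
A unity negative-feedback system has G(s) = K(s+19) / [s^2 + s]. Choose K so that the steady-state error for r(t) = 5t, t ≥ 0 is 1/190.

Lowest-order denominator term is s, so the open loop has 1 pole at the origin → type 1 system.
K_v = lim_{s→0} s·G(s) = K·19 / 1 = 19·K.
e_ss = 5/K_v = 1/190 ⇒ K_v = 950 ⇒ K = 950/19 = 50.

50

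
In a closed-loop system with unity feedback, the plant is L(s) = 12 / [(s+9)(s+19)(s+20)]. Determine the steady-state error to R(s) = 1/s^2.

infinity

System type = 0 (no poles at s=0).
For a type-0 system K_v = 0, so e_ss to a ramp input is unbounded.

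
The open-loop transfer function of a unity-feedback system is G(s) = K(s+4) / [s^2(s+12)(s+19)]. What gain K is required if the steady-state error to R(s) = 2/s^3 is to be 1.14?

100

Two free integrators in G(s): this is a type 2 system.
K_a = lim_{s→0} s^2·G(s) = K·4 / (12·19) = (1/57)·K.
e_ss = 2/K_a = 1.14 ⇒ K_a = 100/57 ⇒ K = (100/57)/(1/57) = 100.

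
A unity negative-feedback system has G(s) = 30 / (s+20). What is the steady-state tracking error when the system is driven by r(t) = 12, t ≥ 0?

System type = 0 (no poles at s=0).
K_p = lim_{s→0} G(s) = 30 / (20) = 1.5.
e_ss = 12/(1 + K_p) = 12/2.5 = 4.8.

4.8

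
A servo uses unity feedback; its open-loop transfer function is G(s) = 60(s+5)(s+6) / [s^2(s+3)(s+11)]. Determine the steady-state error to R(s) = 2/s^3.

11/300

G(s) has two factors of s in the denominator, so the system is type 2.
K_a = lim_{s→0} s^2·G(s) = 60·5·6 / (3·11) = 600/11.
r(t) = t^2 gives R(s) = 2/s^3.
e_ss = 2/K_a = 2/(600/11) = 11/300.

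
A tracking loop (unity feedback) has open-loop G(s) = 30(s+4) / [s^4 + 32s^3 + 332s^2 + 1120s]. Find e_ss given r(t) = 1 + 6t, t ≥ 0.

Lowest-order denominator term is 1120s, so the open loop has 1 pole at the origin → type 1 system. Taking each input component in turn:
  • 1: tracked with zero error.
  • 6t: e_ss = 6/K_v with K_v=3/28 → 56.
Total e_ss = 56.

56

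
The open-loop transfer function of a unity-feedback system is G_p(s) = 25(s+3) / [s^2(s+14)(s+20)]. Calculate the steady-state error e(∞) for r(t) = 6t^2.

44.8

Two free integrators in G_p(s): this is a type 2 system.
K_a = lim_{s→0} s^2·G_p(s) = 25·3 / (14·20) = 15/56.
r(t) = 6t^2 gives R(s) = 12/s^3.
e_ss = 12/K_a = 12/(15/56) = 44.8.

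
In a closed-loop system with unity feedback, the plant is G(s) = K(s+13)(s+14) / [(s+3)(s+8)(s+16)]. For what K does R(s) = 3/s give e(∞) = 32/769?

System type = 0 (no poles at s=0).
K_p = lim_{s→0} G(s) = K·13·14 / (3·8·16) = (91/192)·K.
e_ss = 3/(1 + K_p) = 32/769 ⇒ 1 + (91/192)·K = 2307/32 ⇒ K = 150.

150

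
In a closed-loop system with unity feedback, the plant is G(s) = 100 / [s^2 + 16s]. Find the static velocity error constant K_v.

Factoring s from the denominator leaves a polynomial with constant term 16, so the system is type 1.
K_v = lim_{s→0} s·G(s) = 100 / 16 = 6.25.

6.25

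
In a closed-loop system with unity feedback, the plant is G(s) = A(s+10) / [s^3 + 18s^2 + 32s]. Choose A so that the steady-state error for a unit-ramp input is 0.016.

Lowest-order denominator term is 32s, so the open loop has 1 pole at the origin → type 1 system.
K_v = lim_{s→0} s·G(s) = A·10 / 32 = 0.3125·A.
e_ss = 1/K_v = 0.016 ⇒ K_v = 62.5 ⇒ A = 62.5/0.3125 = 200.

200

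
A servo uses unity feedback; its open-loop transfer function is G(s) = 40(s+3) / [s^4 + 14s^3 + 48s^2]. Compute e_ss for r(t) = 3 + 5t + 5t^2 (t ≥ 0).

The denominator has no term below 48s^2 — 2 poles at s=0, type 2. By superposition:
  • 3: tracked with zero error.
  • 5t: tracked with zero error.
  • 5t^2: e_ss = 10/K_a with K_a=2.5 → 4.
Total e_ss = 4.

4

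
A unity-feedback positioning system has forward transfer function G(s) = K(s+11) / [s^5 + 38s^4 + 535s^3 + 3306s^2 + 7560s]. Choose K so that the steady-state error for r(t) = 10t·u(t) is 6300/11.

Factoring s from the denominator leaves a polynomial with constant term 7560, so the system is type 1.
K_v = lim_{s→0} s·G(s) = K·11 / 7560 = (11/7560)·K.
e_ss = 10/K_v = 6300/11 ⇒ K_v = 11/630 ⇒ K = (11/630)/(11/7560) = 12.

12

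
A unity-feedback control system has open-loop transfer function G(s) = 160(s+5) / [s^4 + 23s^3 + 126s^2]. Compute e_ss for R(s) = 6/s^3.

0.945

Lowest-order denominator term is 126s^2, so the open loop has 2 poles at the origin → type 2 system.
K_a = lim_{s→0} s^2·G(s) = 160·5 / 126 = 400/63.
r(t) = 3t^2 gives R(s) = 6/s^3.
e_ss = 6/K_a = 6/(400/63) = 0.945.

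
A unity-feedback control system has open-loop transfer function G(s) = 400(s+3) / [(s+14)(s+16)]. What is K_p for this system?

The open loop has no poles at the origin → type 0 system.
K_p = lim_{s→0} G(s) = 400·3 / (14·16) = 75/14.

75/14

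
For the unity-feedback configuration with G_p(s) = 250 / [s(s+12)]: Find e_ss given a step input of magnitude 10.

G_p(s) has one factor of s in the denominator, so the system is type 1.
K_p = ∞ for a type-1 system; e_ss to a step is zero.

0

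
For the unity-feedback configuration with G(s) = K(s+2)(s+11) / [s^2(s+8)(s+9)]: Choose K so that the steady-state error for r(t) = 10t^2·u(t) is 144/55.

25

The open loop has two poles at the origin → type 2 system.
K_a = lim_{s→0} s^2·G(s) = K·2·11 / (8·9) = (11/36)·K.
e_ss = 20/K_a = 144/55 ⇒ K_a = 275/36 ⇒ K = (275/36)/(11/36) = 25.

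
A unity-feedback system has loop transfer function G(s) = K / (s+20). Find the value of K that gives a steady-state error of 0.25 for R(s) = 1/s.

60

No free integrators in G(s): this is a type 0 system.
K_p = lim_{s→0} G(s) = K / (20) = 0.05·K.
e_ss = 1/(1 + K_p) = 0.25 ⇒ 1 + 0.05·K = 4 ⇒ K = 60.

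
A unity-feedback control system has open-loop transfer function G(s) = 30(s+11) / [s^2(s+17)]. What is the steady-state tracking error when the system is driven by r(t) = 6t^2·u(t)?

34/55

Two free integrators in G(s): this is a type 2 system.
K_a = lim_{s→0} s^2·G(s) = 30·11 / (17) = 330/17.
r(t) = 6t^2 gives R(s) = 12/s^3.
e_ss = 12/K_a = 12/(330/17) = 34/55.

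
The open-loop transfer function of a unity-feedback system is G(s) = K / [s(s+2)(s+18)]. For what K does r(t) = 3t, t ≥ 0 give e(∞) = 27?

4

G(s) has one factor of s in the denominator, so the system is type 1.
K_v = lim_{s→0} s·G(s) = K / (2·18) = (1/36)·K.
e_ss = 3/K_v = 27 ⇒ K_v = 1/9 ⇒ K = (1/9)/(1/36) = 4.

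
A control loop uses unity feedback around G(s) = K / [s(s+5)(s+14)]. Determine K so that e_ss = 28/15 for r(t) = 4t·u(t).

One free integrator in G(s): this is a type 1 system.
K_v = lim_{s→0} s·G(s) = K / (5·14) = (1/70)·K.
e_ss = 4/K_v = 28/15 ⇒ K_v = 15/7 ⇒ K = (15/7)/(1/70) = 150.

150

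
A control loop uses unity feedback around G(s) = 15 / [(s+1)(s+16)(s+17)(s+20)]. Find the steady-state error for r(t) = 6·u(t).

6528/1091

G(s) has no factors of s in the denominator, so the system is type 0.
K_p = lim_{s→0} G(s) = 15 / (1·16·17·20) = 3/1088.
e_ss = 6/(1 + K_p) = 6/(1091/1088) = 6528/1091.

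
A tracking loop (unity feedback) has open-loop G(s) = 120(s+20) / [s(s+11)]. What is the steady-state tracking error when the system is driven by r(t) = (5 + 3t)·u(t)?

One free integrator in G(s): this is a type 1 system. Treating each term separately:
  • 5: tracked with zero error.
  • 3t: e_ss = 3/K_v with K_v=2400/11 → 11/800.
Total e_ss = 11/800.

11/800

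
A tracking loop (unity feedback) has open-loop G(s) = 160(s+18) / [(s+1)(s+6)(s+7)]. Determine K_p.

480/7

G(s) has no factors of s in the denominator, so the system is type 0.
K_p = lim_{s→0} G(s) = 160·18 / (1·6·7) = 480/7.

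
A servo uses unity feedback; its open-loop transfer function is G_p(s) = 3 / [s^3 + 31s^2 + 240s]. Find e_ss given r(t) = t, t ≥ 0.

Lowest-order denominator term is 240s, so the open loop has 1 pole at the origin → type 1 system.
K_v = lim_{s→0} s·G_p(s) = 3 / 240 = 0.0125.
e_ss = 1/K_v = 1/0.0125 = 80.

80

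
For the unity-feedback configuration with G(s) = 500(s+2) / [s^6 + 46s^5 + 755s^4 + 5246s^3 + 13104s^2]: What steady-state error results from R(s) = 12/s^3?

Lowest-order denominator term is 13104s^2, so the open loop has 2 poles at the origin → type 2 system.
K_a = lim_{s→0} s^2·G(s) = 500·2 / 13104 = 125/1638.
r(t) = 6t^2 gives R(s) = 12/s^3.
e_ss = 12/K_a = 12/(125/1638) = 157.248.

157.248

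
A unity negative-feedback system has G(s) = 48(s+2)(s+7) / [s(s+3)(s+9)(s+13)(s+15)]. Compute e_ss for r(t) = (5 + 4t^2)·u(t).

System type = 1 (one pole at s=0). Taking each input component in turn:
  • 5: tracked with zero error.
  • 4t^2: a type-1 system cannot track it, e_ss → ∞.
The unbounded component dominates.

infinity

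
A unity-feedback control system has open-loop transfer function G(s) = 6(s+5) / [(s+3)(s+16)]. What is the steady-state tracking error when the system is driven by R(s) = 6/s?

System type = 0 (no poles at s=0).
K_p = lim_{s→0} G(s) = 6·5 / (3·16) = 0.625.
e_ss = 6/(1 + K_p) = 6/1.625 = 48/13.

48/13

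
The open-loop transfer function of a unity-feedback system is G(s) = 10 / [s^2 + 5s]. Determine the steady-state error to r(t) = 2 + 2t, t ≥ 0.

1

The denominator has no term below 5s — 1 pole at s=0, type 1. By superposition:
  • 2: tracked with zero error.
  • 2t: e_ss = 2/K_v with K_v=2 → 1.
Total e_ss = 1.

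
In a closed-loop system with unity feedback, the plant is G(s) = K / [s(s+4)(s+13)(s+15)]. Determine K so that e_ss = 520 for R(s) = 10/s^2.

System type = 1 (one pole at s=0).
K_v = lim_{s→0} s·G(s) = K / (4·13·15) = (1/780)·K.
e_ss = 10/K_v = 520 ⇒ K_v = 1/52 ⇒ K = (1/52)/(1/780) = 15.

15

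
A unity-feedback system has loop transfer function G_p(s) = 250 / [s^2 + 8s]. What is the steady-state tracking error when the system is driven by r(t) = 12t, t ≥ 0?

Factoring s from the denominator leaves a polynomial with constant term 8, so the system is type 1.
K_v = lim_{s→0} s·G_p(s) = 250 / 8 = 31.25.
e_ss = 12/K_v = 12/31.25 = 0.384.

0.384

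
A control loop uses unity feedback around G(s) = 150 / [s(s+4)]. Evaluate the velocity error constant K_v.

The open loop has one pole at the origin → type 1 system.
K_v = lim_{s→0} s·G(s) = 150 / (4) = 37.5.

37.5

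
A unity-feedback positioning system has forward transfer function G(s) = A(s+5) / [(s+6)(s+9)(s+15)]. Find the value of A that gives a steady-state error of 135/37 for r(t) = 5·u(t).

No free integrators in G(s): this is a type 0 system.
K_p = lim_{s→0} G(s) = A·5 / (6·9·15) = (1/162)·A.
e_ss = 5/(1 + K_p) = 135/37 ⇒ 1 + (1/162)·A = 37/27 ⇒ A = 60.

60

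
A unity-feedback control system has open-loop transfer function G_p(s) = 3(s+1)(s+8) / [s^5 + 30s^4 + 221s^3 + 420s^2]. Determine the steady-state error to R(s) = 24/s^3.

The denominator has no term below 420s^2 — 2 poles at s=0, type 2.
K_a = lim_{s→0} s^2·G_p(s) = 3·1·8 / 420 = 2/35.
r(t) = 12t^2 gives R(s) = 24/s^3.
e_ss = 24/K_a = 24/(2/35) = 420.

420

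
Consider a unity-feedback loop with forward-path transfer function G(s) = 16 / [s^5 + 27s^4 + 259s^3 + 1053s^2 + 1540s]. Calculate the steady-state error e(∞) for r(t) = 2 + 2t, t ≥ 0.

Lowest-order denominator term is 1540s, so the open loop has 1 pole at the origin → type 1 system. Treating each term separately:
  • 2: tracked with zero error.
  • 2t: e_ss = 2/K_v with K_v=4/385 → 192.5.
Total e_ss = 192.5.

192.5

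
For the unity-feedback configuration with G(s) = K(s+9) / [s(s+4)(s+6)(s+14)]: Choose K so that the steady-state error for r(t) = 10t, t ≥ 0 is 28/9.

The open loop has one pole at the origin → type 1 system.
K_v = lim_{s→0} s·G(s) = K·9 / (4·6·14) = (3/112)·K.
e_ss = 10/K_v = 28/9 ⇒ K_v = 45/14 ⇒ K = (45/14)/(3/112) = 120.

120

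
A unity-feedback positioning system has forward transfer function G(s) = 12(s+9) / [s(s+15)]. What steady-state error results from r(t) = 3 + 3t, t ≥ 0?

G(s) has one factor of s in the denominator, so the system is type 1. By superposition:
  • 3: tracked with zero error.
  • 3t: e_ss = 3/K_v with K_v=7.2 → 5/12.
Total e_ss = 5/12.

5/12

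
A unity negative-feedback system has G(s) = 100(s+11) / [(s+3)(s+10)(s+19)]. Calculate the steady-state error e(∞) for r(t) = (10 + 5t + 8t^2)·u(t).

infinity

No free integrators in G(s): this is a type 0 system. Taking each input component in turn:
  • 10: e_ss = 10/(1+K_p) with K_p=110/57 → 570/167.
  • 5t: a type-0 system cannot track it, e_ss → ∞.
  • 8t^2: a type-0 system cannot track it, e_ss → ∞.
The unbounded component dominates.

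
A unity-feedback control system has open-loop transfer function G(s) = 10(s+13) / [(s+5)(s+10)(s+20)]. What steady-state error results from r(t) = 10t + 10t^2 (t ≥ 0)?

infinity

The open loop has no poles at the origin → type 0 system. Taking each input component in turn:
  • 10t: a type-0 system cannot track it, e_ss → ∞.
  • 10t^2: a type-0 system cannot track it, e_ss → ∞.
The unbounded component dominates.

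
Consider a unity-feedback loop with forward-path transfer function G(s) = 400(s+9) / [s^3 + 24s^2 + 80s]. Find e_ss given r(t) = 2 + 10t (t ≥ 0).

The denominator has no term below 80s — 1 pole at s=0, type 1. Taking each input component in turn:
  • 2: tracked with zero error.
  • 10t: e_ss = 10/K_v with K_v=45 → 2/9.
Total e_ss = 2/9.

2/9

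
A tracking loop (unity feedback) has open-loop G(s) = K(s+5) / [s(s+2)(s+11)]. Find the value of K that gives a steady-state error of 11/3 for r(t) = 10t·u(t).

G(s) has one factor of s in the denominator, so the system is type 1.
K_v = lim_{s→0} s·G(s) = K·5 / (2·11) = (5/22)·K.
e_ss = 10/K_v = 11/3 ⇒ K_v = 30/11 ⇒ K = (30/11)/(5/22) = 12.

12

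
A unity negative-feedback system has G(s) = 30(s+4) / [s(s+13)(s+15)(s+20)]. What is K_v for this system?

2/65

System type = 1 (one pole at s=0).
K_v = lim_{s→0} s·G(s) = 30·4 / (13·15·20) = 2/65.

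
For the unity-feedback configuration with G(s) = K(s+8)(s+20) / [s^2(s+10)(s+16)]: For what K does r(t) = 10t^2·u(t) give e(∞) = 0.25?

System type = 2 (two poles at s=0).
K_a = lim_{s→0} s^2·G(s) = K·8·20 / (10·16) = 1·K.
e_ss = 20/K_a = 0.25 ⇒ K_a = 80 ⇒ K = 80/1 = 80.

80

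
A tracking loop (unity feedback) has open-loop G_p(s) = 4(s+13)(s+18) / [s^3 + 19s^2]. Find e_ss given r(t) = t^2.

Factoring s^2 from the denominator leaves a polynomial with constant term 19, so the system is type 2.
K_a = lim_{s→0} s^2·G_p(s) = 4·13·18 / 19 = 936/19.
r(t) = t^2 gives R(s) = 2/s^3.
e_ss = 2/K_a = 2/(936/19) = 19/468.

19/468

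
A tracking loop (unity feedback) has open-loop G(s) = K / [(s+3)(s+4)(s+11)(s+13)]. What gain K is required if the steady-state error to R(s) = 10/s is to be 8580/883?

50

G(s) has no factors of s in the denominator, so the system is type 0.
K_p = lim_{s→0} G(s) = K / (3·4·11·13) = (1/1716)·K.
e_ss = 10/(1 + K_p) = 8580/883 ⇒ 1 + (1/1716)·K = 883/858 ⇒ K = 50.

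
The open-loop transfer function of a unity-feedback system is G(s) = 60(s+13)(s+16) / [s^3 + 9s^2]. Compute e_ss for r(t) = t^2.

Factoring s^2 from the denominator leaves a polynomial with constant term 9, so the system is type 2.
K_a = lim_{s→0} s^2·G(s) = 60·13·16 / 9 = 4160/3.
r(t) = t^2 gives R(s) = 2/s^3.
e_ss = 2/K_a = 2/(4160/3) = 3/2080.

3/2080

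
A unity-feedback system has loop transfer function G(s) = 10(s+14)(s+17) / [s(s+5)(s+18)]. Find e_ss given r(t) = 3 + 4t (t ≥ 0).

G(s) has one factor of s in the denominator, so the system is type 1. Taking each input component in turn:
  • 3: tracked with zero error.
  • 4t: e_ss = 4/K_v with K_v=238/9 → 18/119.
Total e_ss = 18/119.

18/119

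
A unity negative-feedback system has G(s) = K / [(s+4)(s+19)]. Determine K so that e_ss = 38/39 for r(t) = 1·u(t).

System type = 0 (no poles at s=0).
K_p = lim_{s→0} G(s) = K / (4·19) = (1/76)·K.
e_ss = 1/(1 + K_p) = 38/39 ⇒ 1 + (1/76)·K = 39/38 ⇒ K = 2.

2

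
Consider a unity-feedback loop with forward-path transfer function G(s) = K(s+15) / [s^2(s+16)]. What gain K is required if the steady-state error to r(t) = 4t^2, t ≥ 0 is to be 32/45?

G(s) has two factors of s in the denominator, so the system is type 2.
K_a = lim_{s→0} s^2·G(s) = K·15 / (16) = 0.9375·K.
e_ss = 8/K_a = 32/45 ⇒ K_a = 11.25 ⇒ K = 11.25/0.9375 = 12.

12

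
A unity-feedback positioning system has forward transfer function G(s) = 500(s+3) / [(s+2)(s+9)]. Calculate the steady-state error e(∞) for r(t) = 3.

9/253

No free integrators in G(s): this is a type 0 system.
K_p = lim_{s→0} G(s) = 500·3 / (2·9) = 250/3.
e_ss = 3/(1 + K_p) = 3/(253/3) = 9/253.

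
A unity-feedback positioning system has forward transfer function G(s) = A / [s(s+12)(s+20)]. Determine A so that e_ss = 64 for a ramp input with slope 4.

System type = 1 (one pole at s=0).
K_v = lim_{s→0} s·G(s) = A / (12·20) = (1/240)·A.
e_ss = 4/K_v = 64 ⇒ K_v = 0.0625 ⇒ A = 0.0625/(1/240) = 15.

15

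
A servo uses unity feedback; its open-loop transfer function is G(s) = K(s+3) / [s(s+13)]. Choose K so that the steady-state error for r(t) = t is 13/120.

System type = 1 (one pole at s=0).
K_v = lim_{s→0} s·G(s) = K·3 / (13) = (3/13)·K.
e_ss = 1/K_v = 13/120 ⇒ K_v = 120/13 ⇒ K = (120/13)/(3/13) = 40.

40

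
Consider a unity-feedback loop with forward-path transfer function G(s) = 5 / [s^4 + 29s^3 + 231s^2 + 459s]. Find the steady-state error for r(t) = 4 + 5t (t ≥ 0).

459

Lowest-order denominator term is 459s, so the open loop has 1 pole at the origin → type 1 system. Taking each input component in turn:
  • 4: tracked with zero error.
  • 5t: e_ss = 5/K_v with K_v=5/459 → 459.
Total e_ss = 459.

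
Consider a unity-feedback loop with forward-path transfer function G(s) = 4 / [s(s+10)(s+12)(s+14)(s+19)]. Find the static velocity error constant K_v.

G(s) has one factor of s in the denominator, so the system is type 1.
K_v = lim_{s→0} s·G(s) = 4 / (10·12·14·19) = 1/7980.

1/7980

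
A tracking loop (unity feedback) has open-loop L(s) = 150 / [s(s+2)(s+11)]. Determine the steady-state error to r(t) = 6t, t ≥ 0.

L(s) has one factor of s in the denominator, so the system is type 1.
K_v = lim_{s→0} s·L(s) = 150 / (2·11) = 75/11.
e_ss = 6/K_v = 6/(75/11) = 0.88.

0.88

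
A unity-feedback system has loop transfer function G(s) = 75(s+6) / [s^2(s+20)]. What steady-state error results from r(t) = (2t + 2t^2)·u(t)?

8/45

G(s) has two factors of s in the denominator, so the system is type 2. Treating each term separately:
  • 2t: tracked with zero error.
  • 2t^2: e_ss = 4/K_a with K_a=22.5 → 8/45.
Total e_ss = 8/45.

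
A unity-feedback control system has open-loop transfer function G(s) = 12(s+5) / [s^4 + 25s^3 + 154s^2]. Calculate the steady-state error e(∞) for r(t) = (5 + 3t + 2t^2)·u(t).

154/15

Factoring s^2 from the denominator leaves a polynomial with constant term 154, so the system is type 2. By superposition:
  • 5: tracked with zero error.
  • 3t: tracked with zero error.
  • 2t^2: e_ss = 4/K_a with K_a=30/77 → 154/15.
Total e_ss = 154/15.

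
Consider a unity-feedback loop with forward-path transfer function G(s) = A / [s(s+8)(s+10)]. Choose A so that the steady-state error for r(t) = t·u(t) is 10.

8

G(s) has one factor of s in the denominator, so the system is type 1.
K_v = lim_{s→0} s·G(s) = A / (8·10) = 0.0125·A.
e_ss = 1/K_v = 10 ⇒ K_v = 0.1 ⇒ A = 0.1/0.0125 = 8.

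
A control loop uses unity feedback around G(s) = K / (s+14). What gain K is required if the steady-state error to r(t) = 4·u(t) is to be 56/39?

25

The open loop has no poles at the origin → type 0 system.
K_p = lim_{s→0} G(s) = K / (14) = (1/14)·K.
e_ss = 4/(1 + K_p) = 56/39 ⇒ 1 + (1/14)·K = 39/14 ⇒ K = 25.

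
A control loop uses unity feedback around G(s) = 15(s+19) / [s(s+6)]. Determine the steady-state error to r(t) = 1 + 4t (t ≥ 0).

System type = 1 (one pole at s=0). Taking each input component in turn:
  • 1: tracked with zero error.
  • 4t: e_ss = 4/K_v with K_v=47.5 → 8/95.
Total e_ss = 8/95.

8/95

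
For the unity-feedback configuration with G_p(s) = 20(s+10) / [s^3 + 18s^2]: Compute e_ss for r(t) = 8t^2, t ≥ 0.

Lowest-order denominator term is 18s^2, so the open loop has 2 poles at the origin → type 2 system.
K_a = lim_{s→0} s^2·G_p(s) = 20·10 / 18 = 100/9.
r(t) = 8t^2 gives R(s) = 16/s^3.
e_ss = 16/K_a = 16/(100/9) = 1.44.

1.44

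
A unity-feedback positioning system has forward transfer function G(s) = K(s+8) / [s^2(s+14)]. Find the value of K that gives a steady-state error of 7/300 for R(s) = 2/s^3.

150

G(s) has two factors of s in the denominator, so the system is type 2.
K_a = lim_{s→0} s^2·G(s) = K·8 / (14) = (4/7)·K.
e_ss = 2/K_a = 7/300 ⇒ K_a = 600/7 ⇒ K = (600/7)/(4/7) = 150.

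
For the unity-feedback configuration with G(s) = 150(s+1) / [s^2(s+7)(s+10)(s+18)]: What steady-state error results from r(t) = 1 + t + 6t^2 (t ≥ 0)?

System type = 2 (two poles at s=0). Taking each input component in turn:
  • 1: tracked with zero error.
  • t: tracked with zero error.
  • 6t^2: e_ss = 12/K_a with K_a=5/42 → 100.8.
Total e_ss = 100.8.

100.8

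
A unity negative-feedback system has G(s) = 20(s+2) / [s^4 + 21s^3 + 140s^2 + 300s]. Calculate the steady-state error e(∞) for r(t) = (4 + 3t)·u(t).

Factoring s from the denominator leaves a polynomial with constant term 300, so the system is type 1. By superposition:
  • 4: tracked with zero error.
  • 3t: e_ss = 3/K_v with K_v=2/15 → 22.5.
Total e_ss = 22.5.

22.5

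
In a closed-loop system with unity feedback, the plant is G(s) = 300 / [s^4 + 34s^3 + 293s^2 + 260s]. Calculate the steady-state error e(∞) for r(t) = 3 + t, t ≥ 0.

13/15

Factoring s from the denominator leaves a polynomial with constant term 260, so the system is type 1. Taking each input component in turn:
  • 3: tracked with zero error.
  • t: e_ss = 1/K_v with K_v=15/13 → 13/15.
Total e_ss = 13/15.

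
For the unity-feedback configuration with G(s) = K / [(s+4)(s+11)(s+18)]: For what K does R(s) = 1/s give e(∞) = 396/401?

The open loop has no poles at the origin → type 0 system.
K_p = lim_{s→0} G(s) = K / (4·11·18) = (1/792)·K.
e_ss = 1/(1 + K_p) = 396/401 ⇒ 1 + (1/792)·K = 401/396 ⇒ K = 10.

10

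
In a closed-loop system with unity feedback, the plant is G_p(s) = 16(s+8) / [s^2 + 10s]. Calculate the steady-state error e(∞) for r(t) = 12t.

0.9375

The denominator has no term below 10s — 1 pole at s=0, type 1.
K_v = lim_{s→0} s·G_p(s) = 16·8 / 10 = 12.8.
e_ss = 12/K_v = 12/12.8 = 0.9375.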